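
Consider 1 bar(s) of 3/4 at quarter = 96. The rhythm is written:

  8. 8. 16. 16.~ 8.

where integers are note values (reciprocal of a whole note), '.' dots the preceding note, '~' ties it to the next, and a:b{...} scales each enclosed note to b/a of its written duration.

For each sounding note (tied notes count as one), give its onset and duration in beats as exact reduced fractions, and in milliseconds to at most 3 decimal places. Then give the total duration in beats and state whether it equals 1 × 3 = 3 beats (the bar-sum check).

1) 0.0ms=0b +468.75ms=3/4b
2) 468.75ms=3/4b +468.75ms=3/4b
3) 937.5ms=3/2b +234.375ms=3/8b
4) 1171.875ms=15/8b +703.125ms=9/8b
Σ=3b of 3 (96bpm 3/4) — PASS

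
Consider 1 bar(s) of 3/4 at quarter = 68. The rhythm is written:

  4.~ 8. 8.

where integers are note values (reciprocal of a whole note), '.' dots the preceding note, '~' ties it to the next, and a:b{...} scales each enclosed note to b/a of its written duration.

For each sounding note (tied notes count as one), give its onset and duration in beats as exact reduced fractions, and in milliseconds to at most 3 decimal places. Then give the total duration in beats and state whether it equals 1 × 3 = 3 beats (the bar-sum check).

1) 0.0ms=0b +1985.294ms=9/4b
2) 1985.294ms=9/4b +661.765ms=3/4b
Σ=3b of 3 (68bpm 3/4) — PASS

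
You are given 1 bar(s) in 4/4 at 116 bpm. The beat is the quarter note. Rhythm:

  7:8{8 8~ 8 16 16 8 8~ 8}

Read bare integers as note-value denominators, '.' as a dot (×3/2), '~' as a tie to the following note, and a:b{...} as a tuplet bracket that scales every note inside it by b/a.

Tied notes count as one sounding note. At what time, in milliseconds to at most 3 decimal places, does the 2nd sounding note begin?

1. 0.0ms @ 0 + 295.567ms (4/7)
2. 295.567ms @ 4/7 + 591.133ms (8/7)
3. 886.7ms @ 12/7 + 147.783ms (2/7)
4. 1034.483ms @ 2 + 147.783ms (2/7)
5. 1182.266ms @ 16/7 + 295.567ms (4/7)
6. 1477.833ms @ 20/7 + 591.133ms (8/7)

note 2 onset = 4/7b = 295.567ms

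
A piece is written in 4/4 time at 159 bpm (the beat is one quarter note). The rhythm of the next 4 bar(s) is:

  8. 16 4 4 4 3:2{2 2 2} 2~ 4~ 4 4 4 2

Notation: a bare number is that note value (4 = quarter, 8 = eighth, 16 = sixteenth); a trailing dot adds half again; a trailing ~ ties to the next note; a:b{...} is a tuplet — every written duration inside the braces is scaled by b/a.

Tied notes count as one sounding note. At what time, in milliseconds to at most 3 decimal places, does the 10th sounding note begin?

1. 0.0ms @ 0 + 283.019ms (3/4)
2. 283.019ms @ 3/4 + 94.34ms (1/4)
3. 377.358ms @ 1 + 377.358ms (1)
4. 754.717ms @ 2 + 377.358ms (1)
5. 1132.075ms @ 3 + 377.358ms (1)
6. 1509.434ms @ 4 + 503.145ms (4/3)
7. 2012.579ms @ 16/3 + 503.145ms (4/3)
8. 2515.723ms @ 20/3 + 503.145ms (4/3)
9. 3018.868ms @ 8 + 1509.434ms (4)
10. 4528.302ms @ 12 + 377.358ms (1)
11. 4905.66ms @ 13 + 377.358ms (1)
12. 5283.019ms @ 14 + 754.717ms (2)

note 10 onset = 12b = 4528.302ms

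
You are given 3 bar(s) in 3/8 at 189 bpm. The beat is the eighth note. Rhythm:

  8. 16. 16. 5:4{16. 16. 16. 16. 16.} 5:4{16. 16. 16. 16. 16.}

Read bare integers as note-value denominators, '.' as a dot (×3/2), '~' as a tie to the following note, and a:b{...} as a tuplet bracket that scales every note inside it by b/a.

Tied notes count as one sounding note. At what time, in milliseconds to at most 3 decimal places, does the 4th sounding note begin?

1. 0.0ms @ 0 + 476.19ms (3/2)
2. 476.19ms @ 3/2 + 238.095ms (3/4)
3. 714.286ms @ 9/4 + 238.095ms (3/4)
4. 952.381ms @ 3 + 190.476ms (3/5)
5. 1142.857ms @ 18/5 + 190.476ms (3/5)
6. 1333.333ms @ 21/5 + 190.476ms (3/5)
7. 1523.81ms @ 24/5 + 190.476ms (3/5)
8. 1714.286ms @ 27/5 + 190.476ms (3/5)
9. 1904.762ms @ 6 + 190.476ms (3/5)
10. 2095.238ms @ 33/5 + 190.476ms (3/5)
11. 2285.714ms @ 36/5 + 190.476ms (3/5)
12. 2476.19ms @ 39/5 + 190.476ms (3/5)
13. 2666.667ms @ 42/5 + 190.476ms (3/5)

note 4 onset = 3b = 952.381ms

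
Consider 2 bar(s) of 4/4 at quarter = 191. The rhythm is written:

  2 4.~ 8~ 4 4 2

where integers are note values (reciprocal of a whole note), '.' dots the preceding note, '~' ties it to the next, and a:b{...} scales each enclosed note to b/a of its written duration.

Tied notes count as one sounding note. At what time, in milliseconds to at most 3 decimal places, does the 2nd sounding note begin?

1. 0.0ms @ 0 + 628.272ms (2)
2. 628.272ms @ 2 + 942.408ms (3)
3. 1570.681ms @ 5 + 314.136ms (1)
4. 1884.817ms @ 6 + 628.272ms (2)

note 2 onset = 2b = 628.272ms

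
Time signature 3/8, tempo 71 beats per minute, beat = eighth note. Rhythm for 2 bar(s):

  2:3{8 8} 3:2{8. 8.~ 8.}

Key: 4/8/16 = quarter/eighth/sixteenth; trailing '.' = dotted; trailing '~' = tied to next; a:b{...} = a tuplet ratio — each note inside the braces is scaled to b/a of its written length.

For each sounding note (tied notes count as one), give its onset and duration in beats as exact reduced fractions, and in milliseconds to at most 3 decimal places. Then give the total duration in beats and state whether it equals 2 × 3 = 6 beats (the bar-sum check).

1) 0.0ms=0b +1267.606ms=3/2b
2) 1267.606ms=3/2b +1267.606ms=3/2b
3) 2535.211ms=3b +845.07ms=1b
4) 3380.282ms=4b +1690.141ms=2b
Σ=6b of 6 (71bpm 3/8) — PASS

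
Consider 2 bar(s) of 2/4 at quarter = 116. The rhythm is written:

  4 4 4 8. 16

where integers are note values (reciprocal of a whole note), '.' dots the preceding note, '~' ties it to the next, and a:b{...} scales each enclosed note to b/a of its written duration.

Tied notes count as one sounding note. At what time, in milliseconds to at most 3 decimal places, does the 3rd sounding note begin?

1. 0.0ms @ 0 + 517.241ms (1)
2. 517.241ms @ 1 + 517.241ms (1)
3. 1034.483ms @ 2 + 517.241ms (1)
4. 1551.724ms @ 3 + 387.931ms (3/4)
5. 1939.655ms @ 15/4 + 129.31ms (1/4)

note 3 onset = 2b = 1034.483ms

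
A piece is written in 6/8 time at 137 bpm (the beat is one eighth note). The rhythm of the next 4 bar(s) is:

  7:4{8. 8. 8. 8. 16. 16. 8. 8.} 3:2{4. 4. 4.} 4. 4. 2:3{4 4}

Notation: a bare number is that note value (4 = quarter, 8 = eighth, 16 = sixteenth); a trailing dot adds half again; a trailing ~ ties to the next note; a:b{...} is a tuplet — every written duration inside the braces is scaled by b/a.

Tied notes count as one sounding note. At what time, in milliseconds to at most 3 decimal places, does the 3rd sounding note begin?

note 3 onset = 12/7b = 750.782ms

1. 0.0ms @ 0 + 375.391ms (6/7)
2. 375.391ms @ 6/7 + 375.391ms (6/7)
3. 750.782ms @ 12/7 + 375.391ms (6/7)
4. 1126.173ms @ 18/7 + 375.391ms (6/7)
5. 1501.564ms @ 24/7 + 187.696ms (3/7)
6. 1689.26ms @ 27/7 + 187.696ms (3/7)
7. 1876.955ms @ 30/7 + 375.391ms (6/7)
8. 2252.346ms @ 36/7 + 375.391ms (6/7)
9. 2627.737ms @ 6 + 875.912ms (2)
10. 3503.65ms @ 8 + 875.912ms (2)
11. 4379.562ms @ 10 + 875.912ms (2)
12. 5255.474ms @ 12 + 1313.869ms (3)
13. 6569.343ms @ 15 + 1313.869ms (3)
14. 7883.212ms @ 18 + 1313.869ms (3)
15. 9197.08ms @ 21 + 1313.869ms (3)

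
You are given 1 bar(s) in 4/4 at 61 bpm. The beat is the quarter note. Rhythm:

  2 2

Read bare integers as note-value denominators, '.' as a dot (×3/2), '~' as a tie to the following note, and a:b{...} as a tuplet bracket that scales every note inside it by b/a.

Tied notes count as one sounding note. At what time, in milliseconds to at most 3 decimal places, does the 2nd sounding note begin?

1. 0.0ms @ 0 + 1967.213ms (2)
2. 1967.213ms @ 2 + 1967.213ms (2)

note 2 onset = 2b = 1967.213ms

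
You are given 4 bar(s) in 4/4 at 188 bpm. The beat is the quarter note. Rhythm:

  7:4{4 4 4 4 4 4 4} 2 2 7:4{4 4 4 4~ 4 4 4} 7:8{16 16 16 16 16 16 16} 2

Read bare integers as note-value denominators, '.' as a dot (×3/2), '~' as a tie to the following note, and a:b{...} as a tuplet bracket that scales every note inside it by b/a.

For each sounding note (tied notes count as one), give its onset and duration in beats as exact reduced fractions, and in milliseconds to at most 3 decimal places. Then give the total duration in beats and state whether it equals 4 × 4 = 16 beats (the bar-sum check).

1) 0.0ms=0b +182.371ms=4/7b
2) 182.371ms=4/7b +182.371ms=4/7b
3) 364.742ms=8/7b +182.371ms=4/7b
4) 547.112ms=12/7b +182.371ms=4/7b
5) 729.483ms=16/7b +182.371ms=4/7b
6) 911.854ms=20/7b +182.371ms=4/7b
7) 1094.225ms=24/7b +182.371ms=4/7b
8) 1276.596ms=4b +638.298ms=2b
9) 1914.894ms=6b +638.298ms=2b
10) 2553.191ms=8b +182.371ms=4/7b
11) 2735.562ms=60/7b +182.371ms=4/7b
12) 2917.933ms=64/7b +182.371ms=4/7b
13) 3100.304ms=68/7b +364.742ms=8/7b
14) 3465.046ms=76/7b +182.371ms=4/7b
15) 3647.416ms=80/7b +182.371ms=4/7b
16) 3829.787ms=12b +91.185ms=2/7b
17) 3920.973ms=86/7b +91.185ms=2/7b
18) 4012.158ms=88/7b +91.185ms=2/7b
19) 4103.343ms=90/7b +91.185ms=2/7b
20) 4194.529ms=92/7b +91.185ms=2/7b
21) 4285.714ms=94/7b +91.185ms=2/7b
22) 4376.9ms=96/7b +91.185ms=2/7b
23) 4468.085ms=14b +638.298ms=2b
Σ=16b of 16 (188bpm 4/4) — PASS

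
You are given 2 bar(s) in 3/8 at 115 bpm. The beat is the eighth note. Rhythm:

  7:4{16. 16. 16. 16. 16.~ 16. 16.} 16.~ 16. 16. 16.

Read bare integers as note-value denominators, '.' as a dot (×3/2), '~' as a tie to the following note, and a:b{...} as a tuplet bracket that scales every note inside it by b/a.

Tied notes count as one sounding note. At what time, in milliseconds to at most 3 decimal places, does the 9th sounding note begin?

1. 0.0ms @ 0 + 223.602ms (3/7)
2. 223.602ms @ 3/7 + 223.602ms (3/7)
3. 447.205ms @ 6/7 + 223.602ms (3/7)
4. 670.807ms @ 9/7 + 223.602ms (3/7)
5. 894.41ms @ 12/7 + 447.205ms (6/7)
6. 1341.615ms @ 18/7 + 223.602ms (3/7)
7. 1565.217ms @ 3 + 782.609ms (3/2)
8. 2347.826ms @ 9/2 + 391.304ms (3/4)
9. 2739.13ms @ 21/4 + 391.304ms (3/4)

note 9 onset = 21/4b = 2739.13ms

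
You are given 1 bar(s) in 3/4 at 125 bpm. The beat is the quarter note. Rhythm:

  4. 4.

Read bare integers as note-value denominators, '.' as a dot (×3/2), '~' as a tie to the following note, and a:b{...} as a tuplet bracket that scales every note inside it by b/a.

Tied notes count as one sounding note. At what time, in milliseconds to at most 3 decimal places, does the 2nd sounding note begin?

1. 0.0ms @ 0 + 720.0ms (3/2)
2. 720.0ms @ 3/2 + 720.0ms (3/2)

note 2 onset = 3/2b = 720.0ms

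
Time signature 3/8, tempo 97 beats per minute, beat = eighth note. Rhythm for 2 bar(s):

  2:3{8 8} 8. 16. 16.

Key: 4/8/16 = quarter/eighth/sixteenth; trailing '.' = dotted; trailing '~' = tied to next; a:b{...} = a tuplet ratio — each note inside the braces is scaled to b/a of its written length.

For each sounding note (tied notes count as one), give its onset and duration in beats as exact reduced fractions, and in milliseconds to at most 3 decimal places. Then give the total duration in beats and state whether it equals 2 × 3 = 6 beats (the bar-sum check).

1) 0.0ms=0b +927.835ms=3/2b
2) 927.835ms=3/2b +927.835ms=3/2b
3) 1855.67ms=3b +927.835ms=3/2b
4) 2783.505ms=9/2b +463.918ms=3/4b
5) 3247.423ms=21/4b +463.918ms=3/4b
Σ=6b of 6 (97bpm 3/8) — PASS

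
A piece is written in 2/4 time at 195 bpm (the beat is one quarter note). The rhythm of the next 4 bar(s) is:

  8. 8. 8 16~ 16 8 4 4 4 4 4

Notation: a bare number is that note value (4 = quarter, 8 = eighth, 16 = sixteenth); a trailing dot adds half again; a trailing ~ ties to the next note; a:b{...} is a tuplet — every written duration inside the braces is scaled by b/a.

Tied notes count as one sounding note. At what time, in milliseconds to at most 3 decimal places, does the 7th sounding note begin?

note 7 onset = 4b = 1230.769ms

1. 0.0ms @ 0 + 230.769ms (3/4)
2. 230.769ms @ 3/4 + 230.769ms (3/4)
3. 461.538ms @ 3/2 + 153.846ms (1/2)
4. 615.385ms @ 2 + 153.846ms (1/2)
5. 769.231ms @ 5/2 + 153.846ms (1/2)
6. 923.077ms @ 3 + 307.692ms (1)
7. 1230.769ms @ 4 + 307.692ms (1)
8. 1538.462ms @ 5 + 307.692ms (1)
9. 1846.154ms @ 6 + 307.692ms (1)
10. 2153.846ms @ 7 + 307.692ms (1)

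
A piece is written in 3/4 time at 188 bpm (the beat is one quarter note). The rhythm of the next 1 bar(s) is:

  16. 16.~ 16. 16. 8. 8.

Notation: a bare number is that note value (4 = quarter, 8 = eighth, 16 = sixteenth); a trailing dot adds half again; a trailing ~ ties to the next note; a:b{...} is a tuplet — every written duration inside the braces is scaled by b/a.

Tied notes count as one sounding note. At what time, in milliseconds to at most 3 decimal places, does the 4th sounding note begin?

1. 0.0ms @ 0 + 119.681ms (3/8)
2. 119.681ms @ 3/8 + 239.362ms (3/4)
3. 359.043ms @ 9/8 + 119.681ms (3/8)
4. 478.723ms @ 3/2 + 239.362ms (3/4)
5. 718.085ms @ 9/4 + 239.362ms (3/4)

note 4 onset = 3/2b = 478.723ms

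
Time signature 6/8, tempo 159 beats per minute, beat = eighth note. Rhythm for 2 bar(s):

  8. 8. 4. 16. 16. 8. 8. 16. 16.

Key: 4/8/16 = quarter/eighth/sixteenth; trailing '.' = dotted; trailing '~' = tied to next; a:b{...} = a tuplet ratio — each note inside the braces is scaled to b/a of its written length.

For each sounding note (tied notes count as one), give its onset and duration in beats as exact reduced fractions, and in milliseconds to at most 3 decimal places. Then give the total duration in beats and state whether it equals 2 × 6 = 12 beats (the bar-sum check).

1) 0.0ms=0b +566.038ms=3/2b
2) 566.038ms=3/2b +566.038ms=3/2b
3) 1132.075ms=3b +1132.075ms=3b
4) 2264.151ms=6b +283.019ms=3/4b
5) 2547.17ms=27/4b +283.019ms=3/4b
6) 2830.189ms=15/2b +566.038ms=3/2b
7) 3396.226ms=9b +566.038ms=3/2b
8) 3962.264ms=21/2b +283.019ms=3/4b
9) 4245.283ms=45/4b +283.019ms=3/4b
Σ=12b of 12 (159bpm 6/8) — PASS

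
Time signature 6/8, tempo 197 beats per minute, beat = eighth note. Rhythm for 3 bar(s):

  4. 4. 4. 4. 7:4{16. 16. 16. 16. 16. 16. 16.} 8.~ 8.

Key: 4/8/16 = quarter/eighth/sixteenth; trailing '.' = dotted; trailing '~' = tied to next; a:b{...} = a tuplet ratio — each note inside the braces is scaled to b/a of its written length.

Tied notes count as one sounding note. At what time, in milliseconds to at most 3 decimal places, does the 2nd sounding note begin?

note 2 onset = 3b = 913.706ms

1. 0.0ms @ 0 + 913.706ms (3)
2. 913.706ms @ 3 + 913.706ms (3)
3. 1827.411ms @ 6 + 913.706ms (3)
4. 2741.117ms @ 9 + 913.706ms (3)
5. 3654.822ms @ 12 + 130.529ms (3/7)
6. 3785.352ms @ 87/7 + 130.529ms (3/7)
7. 3915.881ms @ 90/7 + 130.529ms (3/7)
8. 4046.41ms @ 93/7 + 130.529ms (3/7)
9. 4176.94ms @ 96/7 + 130.529ms (3/7)
10. 4307.469ms @ 99/7 + 130.529ms (3/7)
11. 4437.999ms @ 102/7 + 130.529ms (3/7)
12. 4568.528ms @ 15 + 913.706ms (3)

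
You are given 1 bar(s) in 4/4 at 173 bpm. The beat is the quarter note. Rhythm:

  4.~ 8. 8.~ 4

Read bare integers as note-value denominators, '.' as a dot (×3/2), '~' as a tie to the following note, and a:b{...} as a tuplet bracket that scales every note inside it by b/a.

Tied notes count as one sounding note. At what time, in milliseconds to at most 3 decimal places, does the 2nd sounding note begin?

note 2 onset = 9/4b = 780.347ms

1. 0.0ms @ 0 + 780.347ms (9/4)
2. 780.347ms @ 9/4 + 606.936ms (7/4)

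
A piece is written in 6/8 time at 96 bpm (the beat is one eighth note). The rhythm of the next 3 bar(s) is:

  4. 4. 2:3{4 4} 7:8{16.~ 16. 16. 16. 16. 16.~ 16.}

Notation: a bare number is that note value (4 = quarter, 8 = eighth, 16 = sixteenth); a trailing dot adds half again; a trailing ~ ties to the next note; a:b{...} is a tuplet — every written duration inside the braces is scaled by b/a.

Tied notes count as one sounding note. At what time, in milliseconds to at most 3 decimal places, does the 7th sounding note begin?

note 7 onset = 102/7b = 9107.143ms

1. 0.0ms @ 0 + 1875.0ms (3)
2. 1875.0ms @ 3 + 1875.0ms (3)
3. 3750.0ms @ 6 + 1875.0ms (3)
4. 5625.0ms @ 9 + 1875.0ms (3)
5. 7500.0ms @ 12 + 1071.429ms (12/7)
6. 8571.429ms @ 96/7 + 535.714ms (6/7)
7. 9107.143ms @ 102/7 + 535.714ms (6/7)
8. 9642.857ms @ 108/7 + 535.714ms (6/7)
9. 10178.571ms @ 114/7 + 1071.429ms (12/7)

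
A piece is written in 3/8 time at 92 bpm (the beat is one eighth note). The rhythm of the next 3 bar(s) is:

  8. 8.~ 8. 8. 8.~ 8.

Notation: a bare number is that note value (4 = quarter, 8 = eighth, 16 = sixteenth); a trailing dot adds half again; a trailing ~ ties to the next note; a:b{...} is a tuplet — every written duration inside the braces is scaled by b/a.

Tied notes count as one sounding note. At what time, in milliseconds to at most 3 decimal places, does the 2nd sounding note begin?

1. 0.0ms @ 0 + 978.261ms (3/2)
2. 978.261ms @ 3/2 + 1956.522ms (3)
3. 2934.783ms @ 9/2 + 978.261ms (3/2)
4. 3913.043ms @ 6 + 1956.522ms (3)

note 2 onset = 3/2b = 978.261ms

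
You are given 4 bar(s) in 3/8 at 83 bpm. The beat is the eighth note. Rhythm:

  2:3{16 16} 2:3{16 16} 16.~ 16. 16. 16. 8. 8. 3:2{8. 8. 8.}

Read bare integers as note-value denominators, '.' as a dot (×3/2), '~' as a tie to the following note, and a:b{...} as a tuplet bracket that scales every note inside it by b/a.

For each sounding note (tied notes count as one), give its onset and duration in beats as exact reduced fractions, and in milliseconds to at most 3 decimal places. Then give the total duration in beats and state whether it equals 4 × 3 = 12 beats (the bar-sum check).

1) 0.0ms=0b +542.169ms=3/4b
2) 542.169ms=3/4b +542.169ms=3/4b
3) 1084.337ms=3/2b +542.169ms=3/4b
4) 1626.506ms=9/4b +542.169ms=3/4b
5) 2168.675ms=3b +1084.337ms=3/2b
6) 3253.012ms=9/2b +542.169ms=3/4b
7) 3795.181ms=21/4b +542.169ms=3/4b
8) 4337.349ms=6b +1084.337ms=3/2b
9) 5421.687ms=15/2b +1084.337ms=3/2b
10) 6506.024ms=9b +722.892ms=1b
11) 7228.916ms=10b +722.892ms=1b
12) 7951.807ms=11b +722.892ms=1b
Σ=12b of 12 (83bpm 3/8) — PASS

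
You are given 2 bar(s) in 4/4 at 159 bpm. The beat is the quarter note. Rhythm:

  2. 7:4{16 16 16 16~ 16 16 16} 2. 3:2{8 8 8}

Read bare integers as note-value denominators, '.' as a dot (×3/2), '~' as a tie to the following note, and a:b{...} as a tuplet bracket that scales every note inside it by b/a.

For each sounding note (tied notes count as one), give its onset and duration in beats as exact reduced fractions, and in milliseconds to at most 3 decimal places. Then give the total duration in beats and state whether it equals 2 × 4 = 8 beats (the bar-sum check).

1) 0.0ms=0b +1132.075ms=3b
2) 1132.075ms=3b +53.908ms=1/7b
3) 1185.984ms=22/7b +53.908ms=1/7b
4) 1239.892ms=23/7b +53.908ms=1/7b
5) 1293.801ms=24/7b +107.817ms=2/7b
6) 1401.617ms=26/7b +53.908ms=1/7b
7) 1455.526ms=27/7b +53.908ms=1/7b
8) 1509.434ms=4b +1132.075ms=3b
9) 2641.509ms=7b +125.786ms=1/3b
10) 2767.296ms=22/3b +125.786ms=1/3b
11) 2893.082ms=23/3b +125.786ms=1/3b
Σ=8b of 8 (159bpm 4/4) — PASS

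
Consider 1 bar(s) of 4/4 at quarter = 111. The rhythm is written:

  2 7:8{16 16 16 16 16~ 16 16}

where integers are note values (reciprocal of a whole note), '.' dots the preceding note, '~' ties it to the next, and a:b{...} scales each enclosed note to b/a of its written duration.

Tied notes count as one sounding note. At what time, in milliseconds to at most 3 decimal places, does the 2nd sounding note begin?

1. 0.0ms @ 0 + 1081.081ms (2)
2. 1081.081ms @ 2 + 154.44ms (2/7)
3. 1235.521ms @ 16/7 + 154.44ms (2/7)
4. 1389.961ms @ 18/7 + 154.44ms (2/7)
5. 1544.402ms @ 20/7 + 154.44ms (2/7)
6. 1698.842ms @ 22/7 + 308.88ms (4/7)
7. 2007.722ms @ 26/7 + 154.44ms (2/7)

note 2 onset = 2b = 1081.081ms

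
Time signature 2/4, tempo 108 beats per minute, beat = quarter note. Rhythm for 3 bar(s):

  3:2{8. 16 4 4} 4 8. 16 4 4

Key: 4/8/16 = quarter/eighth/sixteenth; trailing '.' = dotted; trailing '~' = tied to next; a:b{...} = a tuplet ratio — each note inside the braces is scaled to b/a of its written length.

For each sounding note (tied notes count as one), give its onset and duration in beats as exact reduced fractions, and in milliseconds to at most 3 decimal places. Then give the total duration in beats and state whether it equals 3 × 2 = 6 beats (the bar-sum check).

1) 0.0ms=0b +277.778ms=1/2b
2) 277.778ms=1/2b +92.593ms=1/6b
3) 370.37ms=2/3b +370.37ms=2/3b
4) 740.741ms=4/3b +370.37ms=2/3b
5) 1111.111ms=2b +555.556ms=1b
6) 1666.667ms=3b +416.667ms=3/4b
7) 2083.333ms=15/4b +138.889ms=1/4b
8) 2222.222ms=4b +555.556ms=1b
9) 2777.778ms=5b +555.556ms=1b
Σ=6b of 6 (108bpm 2/4) — PASS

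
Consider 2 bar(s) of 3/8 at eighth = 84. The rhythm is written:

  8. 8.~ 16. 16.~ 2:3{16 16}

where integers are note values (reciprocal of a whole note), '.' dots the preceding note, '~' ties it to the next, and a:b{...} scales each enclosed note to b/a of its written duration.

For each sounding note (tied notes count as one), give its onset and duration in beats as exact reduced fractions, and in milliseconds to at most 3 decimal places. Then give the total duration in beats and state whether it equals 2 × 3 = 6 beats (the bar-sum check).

1) 0.0ms=0b +1071.429ms=3/2b
2) 1071.429ms=3/2b +1607.143ms=9/4b
3) 2678.571ms=15/4b +1071.429ms=3/2b
4) 3750.0ms=21/4b +535.714ms=3/4b
Σ=6b of 6 (84bpm 3/8) — PASS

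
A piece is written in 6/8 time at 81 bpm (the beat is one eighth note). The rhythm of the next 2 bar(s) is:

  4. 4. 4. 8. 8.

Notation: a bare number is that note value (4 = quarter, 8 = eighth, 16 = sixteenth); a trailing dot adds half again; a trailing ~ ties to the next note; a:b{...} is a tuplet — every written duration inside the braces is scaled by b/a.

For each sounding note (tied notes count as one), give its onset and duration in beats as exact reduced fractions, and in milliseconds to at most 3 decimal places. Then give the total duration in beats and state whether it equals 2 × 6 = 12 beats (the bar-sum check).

1) 0.0ms=0b +2222.222ms=3b
2) 2222.222ms=3b +2222.222ms=3b
3) 4444.444ms=6b +2222.222ms=3b
4) 6666.667ms=9b +1111.111ms=3/2b
5) 7777.778ms=21/2b +1111.111ms=3/2b
Σ=12b of 12 (81bpm 6/8) — PASS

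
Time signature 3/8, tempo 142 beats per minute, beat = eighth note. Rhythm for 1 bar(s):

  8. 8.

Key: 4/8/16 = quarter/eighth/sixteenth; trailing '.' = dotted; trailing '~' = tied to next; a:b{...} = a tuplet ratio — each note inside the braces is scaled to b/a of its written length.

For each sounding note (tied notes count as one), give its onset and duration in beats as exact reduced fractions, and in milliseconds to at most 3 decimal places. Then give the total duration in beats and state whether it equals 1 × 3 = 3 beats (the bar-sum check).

1) 0.0ms=0b +633.803ms=3/2b
2) 633.803ms=3/2b +633.803ms=3/2b
Σ=3b of 3 (142bpm 3/8) — PASS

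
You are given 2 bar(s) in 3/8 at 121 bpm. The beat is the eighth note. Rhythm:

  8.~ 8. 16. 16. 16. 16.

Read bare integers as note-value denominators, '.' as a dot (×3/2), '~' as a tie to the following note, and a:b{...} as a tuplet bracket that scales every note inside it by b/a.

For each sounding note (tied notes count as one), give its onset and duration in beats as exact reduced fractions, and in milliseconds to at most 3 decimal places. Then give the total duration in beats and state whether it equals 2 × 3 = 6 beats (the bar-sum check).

1) 0.0ms=0b +1487.603ms=3b
2) 1487.603ms=3b +371.901ms=3/4b
3) 1859.504ms=15/4b +371.901ms=3/4b
4) 2231.405ms=9/2b +371.901ms=3/4b
5) 2603.306ms=21/4b +371.901ms=3/4b
Σ=6b of 6 (121bpm 3/8) — PASS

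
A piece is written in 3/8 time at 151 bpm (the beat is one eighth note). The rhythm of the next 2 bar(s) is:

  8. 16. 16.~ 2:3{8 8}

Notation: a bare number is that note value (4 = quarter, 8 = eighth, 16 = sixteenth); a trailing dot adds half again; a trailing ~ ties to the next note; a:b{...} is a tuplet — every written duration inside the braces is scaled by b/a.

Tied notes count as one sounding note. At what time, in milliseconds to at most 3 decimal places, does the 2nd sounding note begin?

1. 0.0ms @ 0 + 596.026ms (3/2)
2. 596.026ms @ 3/2 + 298.013ms (3/4)
3. 894.04ms @ 9/4 + 894.04ms (9/4)
4. 1788.079ms @ 9/2 + 596.026ms (3/2)

note 2 onset = 3/2b = 596.026ms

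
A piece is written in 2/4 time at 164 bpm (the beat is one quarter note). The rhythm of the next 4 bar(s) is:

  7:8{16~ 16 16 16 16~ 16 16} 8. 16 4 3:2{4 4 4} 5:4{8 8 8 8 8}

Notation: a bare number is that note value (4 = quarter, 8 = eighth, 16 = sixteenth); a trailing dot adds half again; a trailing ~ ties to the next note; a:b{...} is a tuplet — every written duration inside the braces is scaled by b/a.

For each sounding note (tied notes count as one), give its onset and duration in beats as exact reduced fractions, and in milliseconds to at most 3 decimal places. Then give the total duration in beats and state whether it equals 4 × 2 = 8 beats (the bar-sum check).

1) 0.0ms=0b +209.059ms=4/7b
2) 209.059ms=4/7b +104.53ms=2/7b
3) 313.589ms=6/7b +104.53ms=2/7b
4) 418.118ms=8/7b +209.059ms=4/7b
5) 627.178ms=12/7b +104.53ms=2/7b
6) 731.707ms=2b +274.39ms=3/4b
7) 1006.098ms=11/4b +91.463ms=1/4b
8) 1097.561ms=3b +365.854ms=1b
9) 1463.415ms=4b +243.902ms=2/3b
10) 1707.317ms=14/3b +243.902ms=2/3b
11) 1951.22ms=16/3b +243.902ms=2/3b
12) 2195.122ms=6b +146.341ms=2/5b
13) 2341.463ms=32/5b +146.341ms=2/5b
14) 2487.805ms=34/5b +146.341ms=2/5b
15) 2634.146ms=36/5b +146.341ms=2/5b
16) 2780.488ms=38/5b +146.341ms=2/5b
Σ=8b of 8 (164bpm 2/4) — PASS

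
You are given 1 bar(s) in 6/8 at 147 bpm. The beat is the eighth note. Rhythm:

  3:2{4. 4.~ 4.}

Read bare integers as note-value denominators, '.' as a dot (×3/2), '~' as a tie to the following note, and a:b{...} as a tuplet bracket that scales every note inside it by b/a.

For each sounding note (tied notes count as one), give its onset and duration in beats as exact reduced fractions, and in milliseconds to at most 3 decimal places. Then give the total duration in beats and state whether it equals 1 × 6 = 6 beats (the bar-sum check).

1) 0.0ms=0b +816.327ms=2b
2) 816.327ms=2b +1632.653ms=4b
Σ=6b of 6 (147bpm 6/8) — PASS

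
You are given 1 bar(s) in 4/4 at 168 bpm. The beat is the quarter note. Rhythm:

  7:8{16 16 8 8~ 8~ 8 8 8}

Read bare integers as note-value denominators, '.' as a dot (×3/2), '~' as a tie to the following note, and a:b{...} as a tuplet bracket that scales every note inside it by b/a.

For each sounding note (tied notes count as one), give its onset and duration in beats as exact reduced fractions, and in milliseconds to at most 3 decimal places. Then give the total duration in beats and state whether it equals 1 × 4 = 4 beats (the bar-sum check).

1) 0.0ms=0b +102.041ms=2/7b
2) 102.041ms=2/7b +102.041ms=2/7b
3) 204.082ms=4/7b +204.082ms=4/7b
4) 408.163ms=8/7b +612.245ms=12/7b
5) 1020.408ms=20/7b +204.082ms=4/7b
6) 1224.49ms=24/7b +204.082ms=4/7b
Σ=4b of 4 (168bpm 4/4) — PASS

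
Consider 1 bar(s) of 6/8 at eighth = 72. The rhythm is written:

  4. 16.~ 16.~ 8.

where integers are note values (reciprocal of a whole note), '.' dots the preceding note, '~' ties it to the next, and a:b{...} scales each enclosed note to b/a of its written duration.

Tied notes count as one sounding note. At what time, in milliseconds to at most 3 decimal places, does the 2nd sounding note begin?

1. 0.0ms @ 0 + 2500.0ms (3)
2. 2500.0ms @ 3 + 2500.0ms (3)

note 2 onset = 3b = 2500.0ms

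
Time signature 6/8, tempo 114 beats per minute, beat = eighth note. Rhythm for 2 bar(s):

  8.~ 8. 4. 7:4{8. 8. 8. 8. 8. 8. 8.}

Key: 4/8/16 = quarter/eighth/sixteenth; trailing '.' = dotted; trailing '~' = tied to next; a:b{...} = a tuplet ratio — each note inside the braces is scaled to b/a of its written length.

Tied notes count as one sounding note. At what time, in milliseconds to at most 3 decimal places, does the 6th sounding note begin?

note 6 onset = 60/7b = 4511.278ms

1. 0.0ms @ 0 + 1578.947ms (3)
2. 1578.947ms @ 3 + 1578.947ms (3)
3. 3157.895ms @ 6 + 451.128ms (6/7)
4. 3609.023ms @ 48/7 + 451.128ms (6/7)
5. 4060.15ms @ 54/7 + 451.128ms (6/7)
6. 4511.278ms @ 60/7 + 451.128ms (6/7)
7. 4962.406ms @ 66/7 + 451.128ms (6/7)
8. 5413.534ms @ 72/7 + 451.128ms (6/7)
9. 5864.662ms @ 78/7 + 451.128ms (6/7)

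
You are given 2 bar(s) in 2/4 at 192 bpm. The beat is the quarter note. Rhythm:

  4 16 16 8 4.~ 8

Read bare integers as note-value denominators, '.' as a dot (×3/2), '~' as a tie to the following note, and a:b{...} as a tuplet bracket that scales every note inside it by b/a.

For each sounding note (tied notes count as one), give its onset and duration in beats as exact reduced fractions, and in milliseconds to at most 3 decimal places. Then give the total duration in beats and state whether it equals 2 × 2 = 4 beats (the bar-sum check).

1) 0.0ms=0b +312.5ms=1b
2) 312.5ms=1b +78.125ms=1/4b
3) 390.625ms=5/4b +78.125ms=1/4b
4) 468.75ms=3/2b +156.25ms=1/2b
5) 625.0ms=2b +625.0ms=2b
Σ=4b of 4 (192bpm 2/4) — PASS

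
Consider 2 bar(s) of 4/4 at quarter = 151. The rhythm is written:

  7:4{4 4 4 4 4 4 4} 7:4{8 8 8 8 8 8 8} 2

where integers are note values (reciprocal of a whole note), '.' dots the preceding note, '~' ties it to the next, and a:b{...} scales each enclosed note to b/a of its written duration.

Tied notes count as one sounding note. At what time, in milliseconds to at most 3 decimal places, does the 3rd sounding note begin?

note 3 onset = 8/7b = 454.115ms

1. 0.0ms @ 0 + 227.058ms (4/7)
2. 227.058ms @ 4/7 + 227.058ms (4/7)
3. 454.115ms @ 8/7 + 227.058ms (4/7)
4. 681.173ms @ 12/7 + 227.058ms (4/7)
5. 908.231ms @ 16/7 + 227.058ms (4/7)
6. 1135.289ms @ 20/7 + 227.058ms (4/7)
7. 1362.346ms @ 24/7 + 227.058ms (4/7)
8. 1589.404ms @ 4 + 113.529ms (2/7)
9. 1702.933ms @ 30/7 + 113.529ms (2/7)
10. 1816.462ms @ 32/7 + 113.529ms (2/7)
11. 1929.991ms @ 34/7 + 113.529ms (2/7)
12. 2043.519ms @ 36/7 + 113.529ms (2/7)
13. 2157.048ms @ 38/7 + 113.529ms (2/7)
14. 2270.577ms @ 40/7 + 113.529ms (2/7)
15. 2384.106ms @ 6 + 794.702ms (2)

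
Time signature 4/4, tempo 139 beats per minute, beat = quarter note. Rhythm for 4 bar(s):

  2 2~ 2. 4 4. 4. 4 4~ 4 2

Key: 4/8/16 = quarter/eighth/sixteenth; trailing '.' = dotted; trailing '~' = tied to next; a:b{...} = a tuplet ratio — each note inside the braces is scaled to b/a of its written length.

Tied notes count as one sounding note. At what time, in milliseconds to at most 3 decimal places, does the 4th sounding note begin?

1. 0.0ms @ 0 + 863.309ms (2)
2. 863.309ms @ 2 + 2158.273ms (5)
3. 3021.583ms @ 7 + 431.655ms (1)
4. 3453.237ms @ 8 + 647.482ms (3/2)
5. 4100.719ms @ 19/2 + 647.482ms (3/2)
6. 4748.201ms @ 11 + 431.655ms (1)
7. 5179.856ms @ 12 + 863.309ms (2)
8. 6043.165ms @ 14 + 863.309ms (2)

note 4 onset = 8b = 3453.237ms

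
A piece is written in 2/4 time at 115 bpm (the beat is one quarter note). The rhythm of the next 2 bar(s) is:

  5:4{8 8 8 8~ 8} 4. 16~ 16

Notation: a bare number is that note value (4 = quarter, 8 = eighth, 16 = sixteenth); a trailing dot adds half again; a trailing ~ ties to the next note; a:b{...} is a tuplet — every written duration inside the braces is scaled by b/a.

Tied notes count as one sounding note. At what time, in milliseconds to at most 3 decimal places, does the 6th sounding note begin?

1. 0.0ms @ 0 + 208.696ms (2/5)
2. 208.696ms @ 2/5 + 208.696ms (2/5)
3. 417.391ms @ 4/5 + 208.696ms (2/5)
4. 626.087ms @ 6/5 + 417.391ms (4/5)
5. 1043.478ms @ 2 + 782.609ms (3/2)
6. 1826.087ms @ 7/2 + 260.87ms (1/2)

note 6 onset = 7/2b = 1826.087ms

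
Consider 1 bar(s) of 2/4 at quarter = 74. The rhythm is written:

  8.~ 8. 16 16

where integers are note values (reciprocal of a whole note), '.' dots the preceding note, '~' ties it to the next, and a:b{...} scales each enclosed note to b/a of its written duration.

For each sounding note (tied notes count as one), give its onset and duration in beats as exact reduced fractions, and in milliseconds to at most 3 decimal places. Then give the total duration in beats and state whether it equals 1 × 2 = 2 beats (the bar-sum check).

1) 0.0ms=0b +1216.216ms=3/2b
2) 1216.216ms=3/2b +202.703ms=1/4b
3) 1418.919ms=7/4b +202.703ms=1/4b
Σ=2b of 2 (74bpm 2/4) — PASS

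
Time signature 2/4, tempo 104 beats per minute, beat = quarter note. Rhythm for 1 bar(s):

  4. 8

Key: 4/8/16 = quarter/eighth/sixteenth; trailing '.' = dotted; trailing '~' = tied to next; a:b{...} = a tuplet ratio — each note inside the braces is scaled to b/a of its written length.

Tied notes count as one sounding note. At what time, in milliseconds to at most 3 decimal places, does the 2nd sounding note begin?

1. 0.0ms @ 0 + 865.385ms (3/2)
2. 865.385ms @ 3/2 + 288.462ms (1/2)

note 2 onset = 3/2b = 865.385ms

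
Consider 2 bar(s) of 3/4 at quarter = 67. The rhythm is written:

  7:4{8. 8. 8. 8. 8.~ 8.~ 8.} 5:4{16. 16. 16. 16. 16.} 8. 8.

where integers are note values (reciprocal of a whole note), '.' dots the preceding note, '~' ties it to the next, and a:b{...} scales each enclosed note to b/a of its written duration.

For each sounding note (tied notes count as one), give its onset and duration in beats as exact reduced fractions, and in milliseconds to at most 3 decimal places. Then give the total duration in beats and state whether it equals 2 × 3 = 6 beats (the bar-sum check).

1) 0.0ms=0b +383.795ms=3/7b
2) 383.795ms=3/7b +383.795ms=3/7b
3) 767.591ms=6/7b +383.795ms=3/7b
4) 1151.386ms=9/7b +383.795ms=3/7b
5) 1535.181ms=12/7b +1151.386ms=9/7b
6) 2686.567ms=3b +268.657ms=3/10b
7) 2955.224ms=33/10b +268.657ms=3/10b
8) 3223.881ms=18/5b +268.657ms=3/10b
9) 3492.537ms=39/10b +268.657ms=3/10b
10) 3761.194ms=21/5b +268.657ms=3/10b
11) 4029.851ms=9/2b +671.642ms=3/4b
12) 4701.493ms=21/4b +671.642ms=3/4b
Σ=6b of 6 (67bpm 3/4) — PASS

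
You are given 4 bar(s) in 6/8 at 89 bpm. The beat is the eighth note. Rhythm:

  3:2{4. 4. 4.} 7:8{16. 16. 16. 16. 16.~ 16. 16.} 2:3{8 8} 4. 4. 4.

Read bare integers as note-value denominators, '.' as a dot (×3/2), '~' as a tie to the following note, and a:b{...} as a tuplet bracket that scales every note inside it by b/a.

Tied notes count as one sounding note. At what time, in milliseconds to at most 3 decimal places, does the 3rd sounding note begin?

note 3 onset = 4b = 2696.629ms

1. 0.0ms @ 0 + 1348.315ms (2)
2. 1348.315ms @ 2 + 1348.315ms (2)
3. 2696.629ms @ 4 + 1348.315ms (2)
4. 4044.944ms @ 6 + 577.849ms (6/7)
5. 4622.793ms @ 48/7 + 577.849ms (6/7)
6. 5200.642ms @ 54/7 + 577.849ms (6/7)
7. 5778.491ms @ 60/7 + 577.849ms (6/7)
8. 6356.34ms @ 66/7 + 1155.698ms (12/7)
9. 7512.039ms @ 78/7 + 577.849ms (6/7)
10. 8089.888ms @ 12 + 1011.236ms (3/2)
11. 9101.124ms @ 27/2 + 1011.236ms (3/2)
12. 10112.36ms @ 15 + 2022.472ms (3)
13. 12134.831ms @ 18 + 2022.472ms (3)
14. 14157.303ms @ 21 + 2022.472ms (3)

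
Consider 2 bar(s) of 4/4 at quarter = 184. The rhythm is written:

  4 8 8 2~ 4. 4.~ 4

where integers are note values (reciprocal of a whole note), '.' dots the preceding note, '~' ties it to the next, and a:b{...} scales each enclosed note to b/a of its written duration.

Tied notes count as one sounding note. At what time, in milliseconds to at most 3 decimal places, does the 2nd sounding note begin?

1. 0.0ms @ 0 + 326.087ms (1)
2. 326.087ms @ 1 + 163.043ms (1/2)
3. 489.13ms @ 3/2 + 163.043ms (1/2)
4. 652.174ms @ 2 + 1141.304ms (7/2)
5. 1793.478ms @ 11/2 + 815.217ms (5/2)

note 2 onset = 1b = 326.087ms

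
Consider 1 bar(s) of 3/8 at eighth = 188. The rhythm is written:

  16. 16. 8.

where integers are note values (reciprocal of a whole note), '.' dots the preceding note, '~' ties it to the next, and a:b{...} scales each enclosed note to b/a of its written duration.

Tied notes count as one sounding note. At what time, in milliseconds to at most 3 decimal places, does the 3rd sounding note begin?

note 3 onset = 3/2b = 478.723ms

1. 0.0ms @ 0 + 239.362ms (3/4)
2. 239.362ms @ 3/4 + 239.362ms (3/4)
3. 478.723ms @ 3/2 + 478.723ms (3/2)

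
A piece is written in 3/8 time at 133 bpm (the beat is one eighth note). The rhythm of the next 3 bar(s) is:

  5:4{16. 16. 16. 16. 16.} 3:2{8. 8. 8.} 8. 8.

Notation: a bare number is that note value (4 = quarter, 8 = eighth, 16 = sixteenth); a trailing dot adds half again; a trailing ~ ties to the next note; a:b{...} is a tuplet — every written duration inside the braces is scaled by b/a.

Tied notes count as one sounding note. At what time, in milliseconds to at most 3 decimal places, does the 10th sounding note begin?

1. 0.0ms @ 0 + 270.677ms (3/5)
2. 270.677ms @ 3/5 + 270.677ms (3/5)
3. 541.353ms @ 6/5 + 270.677ms (3/5)
4. 812.03ms @ 9/5 + 270.677ms (3/5)
5. 1082.707ms @ 12/5 + 270.677ms (3/5)
6. 1353.383ms @ 3 + 451.128ms (1)
7. 1804.511ms @ 4 + 451.128ms (1)
8. 2255.639ms @ 5 + 451.128ms (1)
9. 2706.767ms @ 6 + 676.692ms (3/2)
10. 3383.459ms @ 15/2 + 676.692ms (3/2)

note 10 onset = 15/2b = 3383.459ms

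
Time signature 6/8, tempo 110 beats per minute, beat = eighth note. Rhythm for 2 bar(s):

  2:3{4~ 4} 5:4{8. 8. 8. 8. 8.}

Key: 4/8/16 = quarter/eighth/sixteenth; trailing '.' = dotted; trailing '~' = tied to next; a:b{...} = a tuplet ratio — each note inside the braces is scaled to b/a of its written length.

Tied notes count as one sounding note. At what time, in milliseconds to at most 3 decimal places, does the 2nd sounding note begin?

note 2 onset = 6b = 3272.727ms

1. 0.0ms @ 0 + 3272.727ms (6)
2. 3272.727ms @ 6 + 654.545ms (6/5)
3. 3927.273ms @ 36/5 + 654.545ms (6/5)
4. 4581.818ms @ 42/5 + 654.545ms (6/5)
5. 5236.364ms @ 48/5 + 654.545ms (6/5)
6. 5890.909ms @ 54/5 + 654.545ms (6/5)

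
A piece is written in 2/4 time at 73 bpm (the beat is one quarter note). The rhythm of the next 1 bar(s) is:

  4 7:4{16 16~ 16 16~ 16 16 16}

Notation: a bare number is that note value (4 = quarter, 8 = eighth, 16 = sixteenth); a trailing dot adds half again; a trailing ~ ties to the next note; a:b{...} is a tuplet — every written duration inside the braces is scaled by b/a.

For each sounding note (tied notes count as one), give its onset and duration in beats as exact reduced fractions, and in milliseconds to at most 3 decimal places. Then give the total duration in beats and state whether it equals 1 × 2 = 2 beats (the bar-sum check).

1) 0.0ms=0b +821.918ms=1b
2) 821.918ms=1b +117.417ms=1/7b
3) 939.335ms=8/7b +234.834ms=2/7b
4) 1174.168ms=10/7b +234.834ms=2/7b
5) 1409.002ms=12/7b +117.417ms=1/7b
6) 1526.419ms=13/7b +117.417ms=1/7b
Σ=2b of 2 (73bpm 2/4) — PASS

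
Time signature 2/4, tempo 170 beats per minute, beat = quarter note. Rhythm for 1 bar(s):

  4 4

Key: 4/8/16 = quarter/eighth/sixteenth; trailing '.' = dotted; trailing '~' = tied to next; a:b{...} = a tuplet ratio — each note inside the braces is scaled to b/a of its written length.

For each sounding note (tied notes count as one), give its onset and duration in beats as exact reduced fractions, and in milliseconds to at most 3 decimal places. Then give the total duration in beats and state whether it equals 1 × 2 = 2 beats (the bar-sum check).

1) 0.0ms=0b +352.941ms=1b
2) 352.941ms=1b +352.941ms=1b
Σ=2b of 2 (170bpm 2/4) — PASS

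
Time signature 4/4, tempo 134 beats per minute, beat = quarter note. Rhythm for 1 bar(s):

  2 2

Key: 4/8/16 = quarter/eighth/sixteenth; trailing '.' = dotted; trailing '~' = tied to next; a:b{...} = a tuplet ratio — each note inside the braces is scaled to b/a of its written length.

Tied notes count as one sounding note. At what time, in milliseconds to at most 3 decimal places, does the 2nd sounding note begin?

note 2 onset = 2b = 895.522ms

1. 0.0ms @ 0 + 895.522ms (2)
2. 895.522ms @ 2 + 895.522ms (2)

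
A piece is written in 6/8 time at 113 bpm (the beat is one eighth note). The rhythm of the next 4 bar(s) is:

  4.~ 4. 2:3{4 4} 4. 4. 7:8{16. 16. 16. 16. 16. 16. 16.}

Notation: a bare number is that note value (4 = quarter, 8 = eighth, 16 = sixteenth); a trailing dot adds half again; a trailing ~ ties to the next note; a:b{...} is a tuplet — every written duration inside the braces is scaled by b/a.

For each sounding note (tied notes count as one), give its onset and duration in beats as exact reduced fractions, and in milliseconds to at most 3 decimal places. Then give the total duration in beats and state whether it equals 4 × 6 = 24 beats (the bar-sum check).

1) 0.0ms=0b +3185.841ms=6b
2) 3185.841ms=6b +1592.92ms=3b
3) 4778.761ms=9b +1592.92ms=3b
4) 6371.681ms=12b +1592.92ms=3b
5) 7964.602ms=15b +1592.92ms=3b
6) 9557.522ms=18b +455.12ms=6/7b
7) 10012.642ms=132/7b +455.12ms=6/7b
8) 10467.762ms=138/7b +455.12ms=6/7b
9) 10922.882ms=144/7b +455.12ms=6/7b
10) 11378.003ms=150/7b +455.12ms=6/7b
11) 11833.123ms=156/7b +455.12ms=6/7b
12) 12288.243ms=162/7b +455.12ms=6/7b
Σ=24b of 24 (113bpm 6/8) — PASS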